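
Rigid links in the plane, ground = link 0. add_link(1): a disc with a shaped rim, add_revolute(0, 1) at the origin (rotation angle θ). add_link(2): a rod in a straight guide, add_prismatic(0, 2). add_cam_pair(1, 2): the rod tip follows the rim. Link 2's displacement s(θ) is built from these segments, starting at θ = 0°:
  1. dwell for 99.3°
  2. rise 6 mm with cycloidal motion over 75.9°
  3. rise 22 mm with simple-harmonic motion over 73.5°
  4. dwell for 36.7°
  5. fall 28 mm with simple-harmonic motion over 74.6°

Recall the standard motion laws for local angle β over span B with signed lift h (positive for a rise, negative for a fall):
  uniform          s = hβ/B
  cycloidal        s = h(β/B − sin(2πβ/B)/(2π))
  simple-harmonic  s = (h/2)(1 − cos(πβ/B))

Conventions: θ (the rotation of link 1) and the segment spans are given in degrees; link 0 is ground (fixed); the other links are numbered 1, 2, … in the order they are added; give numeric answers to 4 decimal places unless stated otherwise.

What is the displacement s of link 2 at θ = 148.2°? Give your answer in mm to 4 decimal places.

segment 1 (0° to 99.3°, dwell): s unchanged at 0.0000
θ = 148.2° falls in segment 2 (99.3° to 175.2°, cycloidal, h = 6): β = 148.2 − 99.3 = 48.9°, B = 75.9°; Δs = 6·(0.6443 − sin(2π·0.6443)/(2π)) = 4.6175; s = 0.0000 + 4.6175 = 4.6175

4.6175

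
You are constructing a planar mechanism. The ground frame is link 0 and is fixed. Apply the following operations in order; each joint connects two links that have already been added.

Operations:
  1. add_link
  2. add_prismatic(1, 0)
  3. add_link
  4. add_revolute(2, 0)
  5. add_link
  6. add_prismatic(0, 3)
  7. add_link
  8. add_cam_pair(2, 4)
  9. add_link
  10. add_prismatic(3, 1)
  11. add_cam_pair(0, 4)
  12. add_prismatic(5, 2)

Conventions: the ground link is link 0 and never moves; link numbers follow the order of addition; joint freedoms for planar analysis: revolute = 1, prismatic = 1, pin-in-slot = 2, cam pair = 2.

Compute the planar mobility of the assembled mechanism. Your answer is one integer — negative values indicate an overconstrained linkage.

ground; <1,0,0>
#1 <2,0,0>
P:1↔0 J1 <2,1,0>
#2 <3,1,0>
R:2↔0 J1 <3,2,0>
#3 <4,2,0>
P:0↔3 J1 <4,3,0>
#4 <5,3,0>
C:2↔4 J2 <5,3,1>
#5 <6,3,1>
P:3↔1 J1 <6,4,1>
C:0↔4 J2 <6,4,2>
P:5↔2 J1 <6,5,2>
3×5 − 2×5 − 1×2 = 3

M = 3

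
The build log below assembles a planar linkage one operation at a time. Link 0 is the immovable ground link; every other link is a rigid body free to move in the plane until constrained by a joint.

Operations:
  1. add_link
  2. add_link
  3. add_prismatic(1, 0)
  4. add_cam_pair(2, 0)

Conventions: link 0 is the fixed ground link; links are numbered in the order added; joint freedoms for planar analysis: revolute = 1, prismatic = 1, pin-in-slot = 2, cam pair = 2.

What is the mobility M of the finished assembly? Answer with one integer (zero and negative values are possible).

(L,J1,J2)=(1,0,0); link0 fixed
link1: (2,0,0)
link2: (3,0,0)
P 1-0 [J1]: (3,1,0)
C 2-0 [J2]: (3,1,1)
Grübler: 3·2 − 2·1 − 1 = 3

M = 3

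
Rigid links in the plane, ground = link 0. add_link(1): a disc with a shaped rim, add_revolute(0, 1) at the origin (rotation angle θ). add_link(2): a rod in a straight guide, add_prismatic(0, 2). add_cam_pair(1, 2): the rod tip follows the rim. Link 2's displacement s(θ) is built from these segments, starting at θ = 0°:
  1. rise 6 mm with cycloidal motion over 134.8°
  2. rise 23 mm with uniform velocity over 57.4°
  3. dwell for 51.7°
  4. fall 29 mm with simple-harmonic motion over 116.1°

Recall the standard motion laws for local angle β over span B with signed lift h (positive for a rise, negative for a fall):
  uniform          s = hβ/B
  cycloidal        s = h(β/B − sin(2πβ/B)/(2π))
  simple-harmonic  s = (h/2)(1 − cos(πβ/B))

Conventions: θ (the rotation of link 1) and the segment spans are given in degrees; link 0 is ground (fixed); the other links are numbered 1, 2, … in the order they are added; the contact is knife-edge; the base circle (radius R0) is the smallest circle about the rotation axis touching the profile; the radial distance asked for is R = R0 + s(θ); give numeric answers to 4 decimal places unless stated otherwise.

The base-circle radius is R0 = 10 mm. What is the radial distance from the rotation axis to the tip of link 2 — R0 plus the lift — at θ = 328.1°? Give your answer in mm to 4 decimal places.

segment 1 (0° to 134.8°, cycloidal, h = 6) is passed completely: s = 0.0000 + (6) = 6.0000
segment 2 (134.8° to 192.2°, uniform, h = 23) is passed completely: s = 6.0000 + (23) = 29.0000
segment 3 (192.2° to 243.9°, dwell): s unchanged at 29.0000
θ = 328.1° falls in segment 4 (243.9° to 360°, simple-harmonic, h = -29): β = 328.1 − 243.9 = 84.2°, B = 116.1°; Δs = -29/2·(1 − cos(π·0.7252)) = -23.9252; s = 29.0000 − 23.9252 = 5.0748
R = R0 + s = 10 + 5.0748 = 15.0748

15.0748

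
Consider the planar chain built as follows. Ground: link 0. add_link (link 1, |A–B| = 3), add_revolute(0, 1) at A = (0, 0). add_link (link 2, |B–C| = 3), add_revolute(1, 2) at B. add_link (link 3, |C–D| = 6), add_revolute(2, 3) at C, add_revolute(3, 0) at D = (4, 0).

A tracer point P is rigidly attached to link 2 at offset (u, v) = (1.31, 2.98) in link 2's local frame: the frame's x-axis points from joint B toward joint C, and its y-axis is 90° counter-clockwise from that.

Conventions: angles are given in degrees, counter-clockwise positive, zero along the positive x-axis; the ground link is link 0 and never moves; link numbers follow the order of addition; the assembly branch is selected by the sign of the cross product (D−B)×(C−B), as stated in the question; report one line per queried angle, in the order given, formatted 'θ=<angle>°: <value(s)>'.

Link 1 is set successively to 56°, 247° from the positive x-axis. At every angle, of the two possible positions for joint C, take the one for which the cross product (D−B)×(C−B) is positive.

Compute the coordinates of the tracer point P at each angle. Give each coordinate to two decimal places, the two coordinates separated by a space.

A=(0,0), D=(4.00,0)
θ=56°: B = A + 3.00·(cos56°, sin56°) = (1.6776, 2.4871)
θ=56°: |BD| = 3.4028
θ=56°: circle(B,3.00) ∩ circle(D,6.00): a=-2.2658, h=1.9662
θ=56°:   candidates: C₊=(1.5682,5.4851) cross=6.691; C₋=(-1.3059,2.8013) cross=-6.691
θ=56°:   branch + wants cross > 0 → take C=(1.5682,5.4851) (cross=6.691)
θ=56°: ex = (C−B)/|BC| = (-0.0364,0.9993); ey = (-0.9993,-0.0364)
θ=56°: P = B + 1.31·ex + 2.98·ey = (-1.3482,3.6876)
θ=247°: B = A + 3.00·(cos247°, sin247°) = (-1.1722, -2.7615)
θ=247°: |BD| = 5.8632
θ=247°: circle(B,3.00) ∩ circle(D,6.00): a=0.6291, h=2.9333
θ=247°:   candidates: C₊=(-1.9988,0.1224) cross=17.199; C₋=(0.7643,-5.0528) cross=-17.199
θ=247°:   branch + wants cross > 0 → take C=(-1.9988,0.1224) (cross=17.199)
θ=247°: ex = (C−B)/|BC| = (-0.2755,0.9613); ey = (-0.9613,-0.2755)
θ=247°: P = B + 1.31·ex + 2.98·ey = (-4.3978,-2.3233)

θ=56°: -1.35 3.69
θ=247°: -4.40 -2.32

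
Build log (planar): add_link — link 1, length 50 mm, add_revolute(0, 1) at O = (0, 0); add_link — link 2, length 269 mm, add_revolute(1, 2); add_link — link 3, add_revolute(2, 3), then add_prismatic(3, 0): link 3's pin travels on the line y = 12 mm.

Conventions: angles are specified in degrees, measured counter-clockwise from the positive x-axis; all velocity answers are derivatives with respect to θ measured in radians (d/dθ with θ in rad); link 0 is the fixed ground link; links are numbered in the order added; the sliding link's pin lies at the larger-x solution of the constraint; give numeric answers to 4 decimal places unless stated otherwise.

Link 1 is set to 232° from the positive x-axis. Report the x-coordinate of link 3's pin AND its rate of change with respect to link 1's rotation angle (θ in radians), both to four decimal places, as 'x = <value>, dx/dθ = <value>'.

geometry: r = 50 mm, L = 269 mm, e = 12 mm
crank pin P = (r cos θ, r sin θ) = (-30.783074, -39.400538)
h = r sin θ − e = -39.400538 − 12 = -51.400538
x = r cos θ + √(L² − h²) = -30.783074 + 264.043528 = 233.260454
dx/dθ = −r sin θ − h·r cos θ/√(L² − h²) (θ in radians; h = -51.400538) = 33.408092

x = 233.2605, dx/dθ = 33.4081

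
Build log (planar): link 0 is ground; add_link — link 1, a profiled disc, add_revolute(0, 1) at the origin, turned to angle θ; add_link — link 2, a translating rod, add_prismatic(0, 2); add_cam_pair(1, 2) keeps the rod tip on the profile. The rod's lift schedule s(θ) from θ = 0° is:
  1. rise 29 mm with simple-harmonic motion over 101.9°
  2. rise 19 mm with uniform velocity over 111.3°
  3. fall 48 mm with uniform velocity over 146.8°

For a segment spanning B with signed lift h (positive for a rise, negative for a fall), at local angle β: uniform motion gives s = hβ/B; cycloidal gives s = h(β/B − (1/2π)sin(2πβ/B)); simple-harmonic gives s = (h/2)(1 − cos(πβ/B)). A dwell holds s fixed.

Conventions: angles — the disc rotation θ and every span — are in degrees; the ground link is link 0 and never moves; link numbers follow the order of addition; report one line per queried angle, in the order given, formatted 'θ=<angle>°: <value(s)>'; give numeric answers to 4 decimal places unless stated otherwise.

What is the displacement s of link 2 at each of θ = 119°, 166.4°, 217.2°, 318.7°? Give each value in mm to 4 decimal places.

seg 1 [0°–101.9°] simple-harmonic, h=29: full span → s += 29 → s = 29.0000
seg 2 [101.9°–213.2°] uniform, h=19: θ=119° here. β=17.1, B=111.3. 19·17.1/111.3 = 2.9191 → s = 31.9191
seg 2 [101.9°–213.2°] uniform, h=19: θ=166.4° here. β=64.5, B=111.3. 19·64.5/111.3 = 11.0108 → s = 40.0108
seg 2 [101.9°–213.2°] uniform, h=19: full span → s += 19 → s = 48.0000
seg 3 [213.2°–360°] uniform, h=-48: θ=217.2° here. β=4, B=146.8. -48·4/146.8 = -1.3079 → s = 46.6921
seg 3 [213.2°–360°] uniform, h=-48: θ=318.7° here. β=105.5, B=146.8. -48·105.5/146.8 = -34.4959 → s = 13.5041

θ=119°: 31.9191
θ=166.4°: 40.0108
θ=217.2°: 46.6921
θ=318.7°: 13.5041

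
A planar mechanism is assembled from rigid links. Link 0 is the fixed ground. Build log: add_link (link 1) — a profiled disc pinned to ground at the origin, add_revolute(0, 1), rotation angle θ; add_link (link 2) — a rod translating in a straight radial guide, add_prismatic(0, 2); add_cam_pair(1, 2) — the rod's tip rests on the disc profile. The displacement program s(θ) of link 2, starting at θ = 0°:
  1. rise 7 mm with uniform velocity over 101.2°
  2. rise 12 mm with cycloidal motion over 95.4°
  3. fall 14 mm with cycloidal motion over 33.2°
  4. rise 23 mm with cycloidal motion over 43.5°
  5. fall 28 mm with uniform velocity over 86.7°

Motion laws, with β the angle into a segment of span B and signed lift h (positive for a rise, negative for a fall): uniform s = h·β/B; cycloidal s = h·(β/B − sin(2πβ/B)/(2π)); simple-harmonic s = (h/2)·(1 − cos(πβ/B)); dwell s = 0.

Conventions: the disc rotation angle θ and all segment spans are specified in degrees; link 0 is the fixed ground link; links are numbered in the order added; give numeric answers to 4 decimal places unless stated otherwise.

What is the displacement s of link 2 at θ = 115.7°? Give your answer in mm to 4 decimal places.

seg 1 [0°–101.2°] uniform, h=7: full span → s += 7 → s = 7.0000
seg 2 [101.2°–196.6°] cycloidal, h=12: θ=115.7° here. β=14.5, B=95.4. 12·(0.1520 − sin(2π·0.1520)/(2π)) = 0.2649 → s = 7.2649

7.2649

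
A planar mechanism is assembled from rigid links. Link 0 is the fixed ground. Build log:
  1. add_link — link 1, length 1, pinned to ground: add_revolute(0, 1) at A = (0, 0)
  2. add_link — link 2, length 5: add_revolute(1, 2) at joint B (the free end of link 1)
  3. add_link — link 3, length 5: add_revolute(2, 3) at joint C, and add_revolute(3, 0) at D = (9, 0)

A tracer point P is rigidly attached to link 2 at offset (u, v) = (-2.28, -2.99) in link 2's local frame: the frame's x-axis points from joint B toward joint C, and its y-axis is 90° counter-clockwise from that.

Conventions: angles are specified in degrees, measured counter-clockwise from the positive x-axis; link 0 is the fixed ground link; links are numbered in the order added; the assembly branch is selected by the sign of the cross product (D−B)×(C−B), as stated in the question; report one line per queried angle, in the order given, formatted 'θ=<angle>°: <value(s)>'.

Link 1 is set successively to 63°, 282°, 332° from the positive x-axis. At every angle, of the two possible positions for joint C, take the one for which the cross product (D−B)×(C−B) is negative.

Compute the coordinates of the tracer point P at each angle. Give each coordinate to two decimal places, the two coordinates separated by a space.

A=(0,0), D=(9.00,0)
θ=63°: B = A + 1.00·(cos63°, sin63°) = (0.4540, 0.8910)
θ=63°: |BD| = 8.5923
θ=63°: circle(B,5.00) ∩ circle(D,5.00): a=4.2962, h=2.5579
θ=63°:   candidates: C₊=(4.9922,2.9896) cross=21.979; C₋=(4.4617,-2.0986) cross=-21.979
θ=63°:   branch - wants cross < 0 → take C=(4.4617,-2.0986) (cross=-21.979)
θ=63°: ex = (C−B)/|BC| = (0.8016,-0.5979); ey = (0.5979,0.8016)
θ=63°: P = B + -2.28·ex + -2.99·ey = (-3.1613,-0.1424)
θ=282°: B = A + 1.00·(cos282°, sin282°) = (0.2079, -0.9781)
θ=282°: |BD| = 8.8463
θ=282°: circle(B,5.00) ∩ circle(D,5.00): a=4.4232, h=2.3314
θ=282°:   candidates: C₊=(4.3462,1.8281) cross=20.625; C₋=(4.8617,-2.8062) cross=-20.625
θ=282°:   branch - wants cross < 0 → take C=(4.8617,-2.8062) (cross=-20.625)
θ=282°: ex = (C−B)/|BC| = (0.9308,-0.3656); ey = (0.3656,0.9308)
θ=282°: P = B + -2.28·ex + -2.99·ey = (-3.0074,-2.9275)
θ=332°: B = A + 1.00·(cos332°, sin332°) = (0.8829, -0.4695)
θ=332°: |BD| = 8.1306
θ=332°: circle(B,5.00) ∩ circle(D,5.00): a=4.0653, h=2.9109
θ=332°:   candidates: C₊=(4.7734,2.6713) cross=23.667; C₋=(5.1096,-3.1408) cross=-23.667
θ=332°:   branch - wants cross < 0 → take C=(5.1096,-3.1408) (cross=-23.667)
θ=332°: ex = (C−B)/|BC| = (0.8453,-0.5343); ey = (0.5343,0.8453)
θ=332°: P = B + -2.28·ex + -2.99·ey = (-2.6418,-1.7789)

θ=63°: -3.16 -0.14
θ=282°: -3.01 -2.93
θ=332°: -2.64 -1.78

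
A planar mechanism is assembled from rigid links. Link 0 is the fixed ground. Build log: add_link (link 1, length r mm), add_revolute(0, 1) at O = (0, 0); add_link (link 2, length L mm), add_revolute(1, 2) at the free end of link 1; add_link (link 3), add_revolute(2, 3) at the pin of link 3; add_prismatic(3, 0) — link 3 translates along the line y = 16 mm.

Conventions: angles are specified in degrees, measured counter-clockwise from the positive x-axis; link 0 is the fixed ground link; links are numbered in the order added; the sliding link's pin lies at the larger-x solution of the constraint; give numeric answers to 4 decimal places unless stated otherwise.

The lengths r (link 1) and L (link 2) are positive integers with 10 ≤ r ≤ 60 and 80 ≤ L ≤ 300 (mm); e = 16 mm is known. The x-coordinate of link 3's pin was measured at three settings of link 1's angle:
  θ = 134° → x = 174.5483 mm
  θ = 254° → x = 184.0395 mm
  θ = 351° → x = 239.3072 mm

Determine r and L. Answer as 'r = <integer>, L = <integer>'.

constraint per measurement: (x − r cos θ)² + (r sin θ − e)² = L²
subtracting the θ₁ and θ₂ equations cancels the r² and L² terms:
r = (x₁² − x₂²) / (2[(x₁cos θ₁ + e sin θ₁) − (x₂cos θ₂ + e sin θ₂)]) = 39.0000 → r = 39
L² = (x₁ − r cos θ₁)² + (r sin θ₁ − e)² = 40803.9851 → L = 202.0000 → L = 202
check at θ₃=351°: x = 239.3072 (printed 239.3072) ✓

r = 39, L = 202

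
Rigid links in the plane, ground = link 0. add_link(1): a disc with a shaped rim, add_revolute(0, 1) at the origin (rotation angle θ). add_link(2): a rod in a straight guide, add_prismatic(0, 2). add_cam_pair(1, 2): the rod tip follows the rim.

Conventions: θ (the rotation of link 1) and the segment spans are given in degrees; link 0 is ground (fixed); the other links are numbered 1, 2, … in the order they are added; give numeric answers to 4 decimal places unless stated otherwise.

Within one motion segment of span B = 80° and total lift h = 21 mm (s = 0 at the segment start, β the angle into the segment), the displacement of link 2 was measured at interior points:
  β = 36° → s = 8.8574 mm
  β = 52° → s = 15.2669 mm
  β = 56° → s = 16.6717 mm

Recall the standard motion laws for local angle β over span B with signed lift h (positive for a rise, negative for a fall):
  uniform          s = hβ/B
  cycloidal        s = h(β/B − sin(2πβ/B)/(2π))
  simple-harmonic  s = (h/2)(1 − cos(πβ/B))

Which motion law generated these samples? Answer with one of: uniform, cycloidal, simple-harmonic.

candidates at β/B = r: uniform s = h·r (linear in β); cycloidal s = h·(r − sin(2πr)/(2π)); simple-harmonic s = (h/2)(1 − cos(πr))
β=36°: printed 8.8574 | uniform 9.4500, cycloidal 8.4172, simple-harmonic 8.8574
β=52°: printed 15.2669 | uniform 13.6500, cycloidal 16.3539, simple-harmonic 15.2669
β=56°: printed 16.6717 | uniform 14.7000, cycloidal 17.8787, simple-harmonic 16.6717
only one law matches every sample → simple-harmonic

simple-harmonic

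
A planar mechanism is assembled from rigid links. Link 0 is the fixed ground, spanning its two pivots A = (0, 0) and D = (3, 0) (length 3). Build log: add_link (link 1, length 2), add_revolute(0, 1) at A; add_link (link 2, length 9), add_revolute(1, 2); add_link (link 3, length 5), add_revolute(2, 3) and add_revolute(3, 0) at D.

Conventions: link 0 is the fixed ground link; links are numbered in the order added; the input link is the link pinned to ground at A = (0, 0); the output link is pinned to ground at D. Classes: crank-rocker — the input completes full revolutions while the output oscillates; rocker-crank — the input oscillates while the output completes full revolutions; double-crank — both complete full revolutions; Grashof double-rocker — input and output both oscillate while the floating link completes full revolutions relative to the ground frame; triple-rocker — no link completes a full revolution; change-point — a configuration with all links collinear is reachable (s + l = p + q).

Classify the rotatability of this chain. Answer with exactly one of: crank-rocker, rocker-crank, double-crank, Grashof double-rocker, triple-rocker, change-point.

lengths: ground=3, input=2, coupler=9, output=5
sorted: s=2 (shortest), l=9 (longest), p+q=8
s + l = 11 vs p + q = 8
s + l > p + q → non-Grashof → no link fully rotates → triple-rocker

triple-rocker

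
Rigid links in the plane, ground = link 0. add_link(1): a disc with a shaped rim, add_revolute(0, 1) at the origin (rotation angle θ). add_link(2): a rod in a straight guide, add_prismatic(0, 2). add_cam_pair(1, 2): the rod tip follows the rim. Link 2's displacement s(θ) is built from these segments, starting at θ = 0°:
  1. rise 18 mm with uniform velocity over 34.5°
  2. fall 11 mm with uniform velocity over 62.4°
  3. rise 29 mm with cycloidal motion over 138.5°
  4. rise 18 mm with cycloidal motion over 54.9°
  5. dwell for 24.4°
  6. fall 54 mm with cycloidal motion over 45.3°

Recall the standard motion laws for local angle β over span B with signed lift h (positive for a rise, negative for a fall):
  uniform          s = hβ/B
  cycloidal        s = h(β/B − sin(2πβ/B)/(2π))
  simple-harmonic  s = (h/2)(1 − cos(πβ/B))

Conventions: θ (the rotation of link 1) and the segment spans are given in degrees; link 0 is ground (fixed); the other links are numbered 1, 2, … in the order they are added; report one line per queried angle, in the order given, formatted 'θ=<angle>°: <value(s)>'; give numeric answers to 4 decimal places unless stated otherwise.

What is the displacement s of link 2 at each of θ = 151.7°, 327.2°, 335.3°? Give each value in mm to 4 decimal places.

segment 1 (0° to 34.5°, uniform, h = 18) is passed completely: s = 0.0000 + (18) = 18.0000
segment 2 (34.5° to 96.9°, uniform, h = -11) is passed completely: s = 18.0000 + (-11) = 7.0000
θ = 151.7° falls in segment 3 (96.9° to 235.4°, cycloidal, h = 29): β = 151.7 − 96.9 = 54.8°, B = 138.5°; Δs = 29·(0.3957 − sin(2π·0.3957)/(2π)) = 8.6608; s = 7.0000 + 8.6608 = 15.6608
segment 3 (96.9° to 235.4°, cycloidal, h = 29) is passed completely: s = 7.0000 + (29) = 36.0000
segment 4 (235.4° to 290.3°, cycloidal, h = 18) is passed completely: s = 36.0000 + (18) = 54.0000
segment 5 (290.3° to 314.7°, dwell): s unchanged at 54.0000
θ = 327.2° falls in segment 6 (314.7° to 360°, cycloidal, h = -54): β = 327.2 − 314.7 = 12.5°, B = 45.3°; Δs = -54·(0.2759 − sin(2π·0.2759)/(2π)) = -6.4202; s = 54.0000 − 6.4202 = 47.5798
θ = 335.3° falls in segment 6 (314.7° to 360°, cycloidal, h = -54): β = 335.3 − 314.7 = 20.6°, B = 45.3°; Δs = -54·(0.4547 − sin(2π·0.4547)/(2π)) = -22.1454; s = 54.0000 − 22.1454 = 31.8546

θ=151.7°: 15.6608
θ=327.2°: 47.5798
θ=335.3°: 31.8546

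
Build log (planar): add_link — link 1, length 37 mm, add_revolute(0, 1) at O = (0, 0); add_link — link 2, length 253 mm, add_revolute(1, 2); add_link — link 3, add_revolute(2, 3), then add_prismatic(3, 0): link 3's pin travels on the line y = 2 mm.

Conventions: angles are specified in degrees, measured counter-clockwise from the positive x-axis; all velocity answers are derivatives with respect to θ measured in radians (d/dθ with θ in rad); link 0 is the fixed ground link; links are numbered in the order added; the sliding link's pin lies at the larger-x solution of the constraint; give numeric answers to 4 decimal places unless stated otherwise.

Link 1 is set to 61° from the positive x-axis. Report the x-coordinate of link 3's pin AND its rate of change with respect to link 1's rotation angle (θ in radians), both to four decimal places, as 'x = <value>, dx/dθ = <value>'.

geometry: r = 37 mm, L = 253 mm, e = 2 mm
crank pin P = (r cos θ, r sin θ) = (17.937956, 32.360929)
h = r sin θ − e = 32.360929 − 2 = 30.360929
x = r cos θ + √(L² − h²) = 17.937956 + 251.171682 = 269.109638
dx/dθ = −r sin θ − h·r cos θ/√(L² − h²) (θ in radians; h = 30.360929) = -34.529219

x = 269.1096, dx/dθ = -34.5292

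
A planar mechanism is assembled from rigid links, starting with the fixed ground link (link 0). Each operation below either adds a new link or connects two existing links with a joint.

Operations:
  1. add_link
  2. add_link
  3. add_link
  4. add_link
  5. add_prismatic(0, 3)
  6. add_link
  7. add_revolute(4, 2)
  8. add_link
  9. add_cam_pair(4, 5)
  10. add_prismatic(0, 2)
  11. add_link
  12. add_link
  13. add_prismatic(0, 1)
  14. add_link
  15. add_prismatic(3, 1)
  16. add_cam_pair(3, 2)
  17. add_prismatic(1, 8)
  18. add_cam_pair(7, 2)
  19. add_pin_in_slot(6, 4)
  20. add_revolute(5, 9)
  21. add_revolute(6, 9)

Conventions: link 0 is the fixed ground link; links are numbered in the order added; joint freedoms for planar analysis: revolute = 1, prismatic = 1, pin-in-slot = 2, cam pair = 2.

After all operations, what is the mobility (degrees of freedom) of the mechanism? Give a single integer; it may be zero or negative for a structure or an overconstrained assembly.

(L,J1,J2)=(1,0,0); link0 fixed
link1: (2,0,0)
link2: (3,0,0)
link3: (4,0,0)
link4: (5,0,0)
P 0-3 [J1]: (5,1,0)
link5: (6,1,0)
R 4-2 [J1]: (6,2,0)
link6: (7,2,0)
C 4-5 [J2]: (7,2,1)
P 0-2 [J1]: (7,3,1)
link7: (8,3,1)
link8: (9,3,1)
P 0-1 [J1]: (9,4,1)
link9: (10,4,1)
P 3-1 [J1]: (10,5,1)
C 3-2 [J2]: (10,5,2)
P 1-8 [J1]: (10,6,2)
C 7-2 [J2]: (10,6,3)
PS 6-4 [J2]: (10,6,4)
R 5-9 [J1]: (10,7,4)
R 6-9 [J1]: (10,8,4)
Grübler: 3·9 − 2·8 − 4 = 7

M = 7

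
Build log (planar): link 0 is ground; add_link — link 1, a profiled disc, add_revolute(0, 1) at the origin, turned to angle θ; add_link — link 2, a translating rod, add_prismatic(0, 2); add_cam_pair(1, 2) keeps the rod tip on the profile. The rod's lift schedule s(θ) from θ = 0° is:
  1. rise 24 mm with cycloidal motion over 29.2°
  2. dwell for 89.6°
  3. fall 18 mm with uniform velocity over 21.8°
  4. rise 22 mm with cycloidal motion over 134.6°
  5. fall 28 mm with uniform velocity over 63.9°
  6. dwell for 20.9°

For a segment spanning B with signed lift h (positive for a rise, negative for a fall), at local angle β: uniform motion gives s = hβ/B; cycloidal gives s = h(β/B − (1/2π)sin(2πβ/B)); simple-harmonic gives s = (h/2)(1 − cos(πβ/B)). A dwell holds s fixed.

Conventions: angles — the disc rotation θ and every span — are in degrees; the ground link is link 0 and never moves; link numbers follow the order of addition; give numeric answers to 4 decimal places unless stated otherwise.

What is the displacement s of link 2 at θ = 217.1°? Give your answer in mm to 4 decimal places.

seg 1 [0°–29.2°] cycloidal, h=24: full span → s += 24 → s = 24.0000
seg 2 [29.2°–118.8°] dwell: s stays 24.0000
seg 3 [118.8°–140.6°] uniform, h=-18: full span → s += -18 → s = 6.0000
seg 4 [140.6°–275.2°] cycloidal, h=22: θ=217.1° here. β=76.5, B=134.6. 22·(0.5684 − sin(2π·0.5684)/(2π)) = 13.9616 → s = 19.9616

19.9616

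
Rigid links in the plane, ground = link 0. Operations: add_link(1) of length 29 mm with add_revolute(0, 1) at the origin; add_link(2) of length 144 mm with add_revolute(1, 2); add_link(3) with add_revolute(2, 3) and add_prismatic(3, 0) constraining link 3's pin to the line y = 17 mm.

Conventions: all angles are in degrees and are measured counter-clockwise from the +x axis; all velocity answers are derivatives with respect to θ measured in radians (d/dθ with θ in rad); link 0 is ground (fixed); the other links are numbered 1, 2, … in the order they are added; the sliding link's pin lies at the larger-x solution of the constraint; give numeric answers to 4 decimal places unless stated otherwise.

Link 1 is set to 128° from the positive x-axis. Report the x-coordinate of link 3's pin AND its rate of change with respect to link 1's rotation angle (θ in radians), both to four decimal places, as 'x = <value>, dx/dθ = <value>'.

geometry: r = 29 mm, L = 144 mm, e = 17 mm
crank pin P = (r cos θ, r sin θ) = (-17.854183, 22.852312)
h = r sin θ − e = 22.852312 − 17 = 5.852312
x = r cos θ + √(L² − h²) = -17.854183 + 143.881029 = 126.026846
dx/dθ = −r sin θ − h·r cos θ/√(L² − h²) (θ in radians; h = 5.852312) = -22.126099

x = 126.0268, dx/dθ = -22.1261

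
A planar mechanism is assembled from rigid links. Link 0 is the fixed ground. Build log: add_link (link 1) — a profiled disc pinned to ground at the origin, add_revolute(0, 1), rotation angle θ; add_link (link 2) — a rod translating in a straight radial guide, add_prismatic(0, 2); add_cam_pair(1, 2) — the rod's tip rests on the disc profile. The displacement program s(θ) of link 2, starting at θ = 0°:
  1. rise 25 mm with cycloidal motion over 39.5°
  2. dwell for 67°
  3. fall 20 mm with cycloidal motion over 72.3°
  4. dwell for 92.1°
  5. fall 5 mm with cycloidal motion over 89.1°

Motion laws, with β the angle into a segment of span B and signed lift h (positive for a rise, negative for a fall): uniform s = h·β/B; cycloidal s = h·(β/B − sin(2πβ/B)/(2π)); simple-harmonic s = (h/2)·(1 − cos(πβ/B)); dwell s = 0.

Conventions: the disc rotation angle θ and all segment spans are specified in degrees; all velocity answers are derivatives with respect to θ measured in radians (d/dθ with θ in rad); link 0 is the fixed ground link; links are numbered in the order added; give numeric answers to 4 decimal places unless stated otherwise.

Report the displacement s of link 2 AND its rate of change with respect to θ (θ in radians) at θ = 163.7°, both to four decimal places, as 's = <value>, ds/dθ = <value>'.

seg 1 [0°–39.5°] cycloidal, h=25: full span → s += 25 → s = 25.0000
seg 2 [39.5°–106.5°] dwell: s stays 25.0000
seg 3 [106.5°–178.8°] cycloidal, h=-20: θ=163.7° here. β=57.2, B=72.3. -20·(0.7911 − sin(2π·0.7911)/(2π)) = -18.9003 → s = 6.0997
velocity in seg [106.5°–178.8°] (cycloidal), θ in radians: β = 57.2° = 0.9983 rad, B = 72.3° = 1.2619 rad; ds/dθ = (h/B)(1 − cos(2πβ/B)) = ((-20)/1.2619)(1 − cos(2π·0.7911)) = -11.797228 mm/rad

s = 6.0997, ds/dθ = -11.7972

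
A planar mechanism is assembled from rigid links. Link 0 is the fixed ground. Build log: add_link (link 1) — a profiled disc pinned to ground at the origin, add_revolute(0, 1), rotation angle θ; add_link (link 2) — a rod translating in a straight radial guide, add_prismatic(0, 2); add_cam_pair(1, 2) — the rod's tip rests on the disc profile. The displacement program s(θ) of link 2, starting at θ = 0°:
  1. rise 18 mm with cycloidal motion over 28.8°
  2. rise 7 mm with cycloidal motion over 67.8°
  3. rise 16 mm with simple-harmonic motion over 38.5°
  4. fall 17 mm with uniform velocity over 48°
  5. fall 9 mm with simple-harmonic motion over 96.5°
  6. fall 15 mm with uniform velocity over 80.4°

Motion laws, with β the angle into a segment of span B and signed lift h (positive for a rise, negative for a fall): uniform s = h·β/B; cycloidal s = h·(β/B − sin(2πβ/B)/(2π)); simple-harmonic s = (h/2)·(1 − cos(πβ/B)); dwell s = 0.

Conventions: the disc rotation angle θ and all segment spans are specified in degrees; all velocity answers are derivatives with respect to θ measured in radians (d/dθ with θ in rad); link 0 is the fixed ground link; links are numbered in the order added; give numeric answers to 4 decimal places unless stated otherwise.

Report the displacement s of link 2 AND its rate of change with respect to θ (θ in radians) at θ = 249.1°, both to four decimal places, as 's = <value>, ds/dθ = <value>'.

seg 1 [0°–28.8°] cycloidal, h=18: full span → s += 18 → s = 18.0000
seg 2 [28.8°–96.6°] cycloidal, h=7: full span → s += 7 → s = 25.0000
seg 3 [96.6°–135.1°] simple-harmonic, h=16: full span → s += 16 → s = 41.0000
seg 4 [135.1°–183.1°] uniform, h=-17: full span → s += -17 → s = 24.0000
seg 5 [183.1°–279.6°] simple-harmonic, h=-9: θ=249.1° here. β=66, B=96.5. -9/2·(1 − cos(π·0.6839)) = -6.9580 → s = 17.0420
velocity in seg [183.1°–279.6°] (simple-harmonic), θ in radians: β = 66° = 1.1519 rad, B = 96.5° = 1.6842 rad; ds/dθ = (πh/(2B)) sin(πβ/B) = (π·(-9)/(2·1.6842)) sin(π·0.6839) = -7.030924 mm/rad

s = 17.0420, ds/dθ = -7.0309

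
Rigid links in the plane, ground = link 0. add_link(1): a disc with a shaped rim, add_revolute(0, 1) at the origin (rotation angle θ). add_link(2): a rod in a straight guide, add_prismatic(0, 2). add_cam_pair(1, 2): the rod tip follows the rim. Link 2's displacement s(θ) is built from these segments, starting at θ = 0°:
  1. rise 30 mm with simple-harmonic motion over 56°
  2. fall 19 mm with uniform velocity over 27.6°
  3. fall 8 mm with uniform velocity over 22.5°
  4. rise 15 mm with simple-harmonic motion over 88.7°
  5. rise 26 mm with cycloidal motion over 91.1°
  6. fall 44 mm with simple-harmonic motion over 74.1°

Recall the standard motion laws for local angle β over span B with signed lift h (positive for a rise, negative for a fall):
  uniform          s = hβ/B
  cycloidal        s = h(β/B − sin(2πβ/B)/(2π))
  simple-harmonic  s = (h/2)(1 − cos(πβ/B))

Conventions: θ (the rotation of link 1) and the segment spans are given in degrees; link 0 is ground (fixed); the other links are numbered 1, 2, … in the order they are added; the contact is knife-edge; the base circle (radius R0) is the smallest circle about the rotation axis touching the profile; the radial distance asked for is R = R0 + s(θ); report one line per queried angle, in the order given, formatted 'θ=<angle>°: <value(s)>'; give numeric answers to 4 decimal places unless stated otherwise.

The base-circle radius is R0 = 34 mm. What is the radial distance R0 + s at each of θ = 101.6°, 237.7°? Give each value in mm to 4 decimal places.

segment 1 (0° to 56°, simple-harmonic, h = 30) is passed completely: s = 0.0000 + (30) = 30.0000
segment 2 (56° to 83.6°, uniform, h = -19) is passed completely: s = 30.0000 + (-19) = 11.0000
θ = 101.6° falls in segment 3 (83.6° to 106.1°, uniform, h = -8): β = 101.6 − 83.6 = 18°, B = 22.5°; Δs = -8·18/22.5 = -6.4000; s = 11.0000 − 6.4000 = 4.6000
segment 3 (83.6° to 106.1°, uniform, h = -8) is passed completely: s = 11.0000 + (-8) = 3.0000
segment 4 (106.1° to 194.8°, simple-harmonic, h = 15) is passed completely: s = 3.0000 + (15) = 18.0000
θ = 237.7° falls in segment 5 (194.8° to 285.9°, cycloidal, h = 26): β = 237.7 − 194.8 = 42.9°, B = 91.1°; Δs = 26·(0.4709 − sin(2π·0.4709)/(2π)) = 11.4916; s = 18.0000 + 11.4916 = 29.4916
θ=101.6°: R = R0 + s = 34 + 4.6000 = 38.6000
θ=237.7°: R = R0 + s = 34 + 29.4916 = 63.4916

θ=101.6°: 38.6000
θ=237.7°: 63.4916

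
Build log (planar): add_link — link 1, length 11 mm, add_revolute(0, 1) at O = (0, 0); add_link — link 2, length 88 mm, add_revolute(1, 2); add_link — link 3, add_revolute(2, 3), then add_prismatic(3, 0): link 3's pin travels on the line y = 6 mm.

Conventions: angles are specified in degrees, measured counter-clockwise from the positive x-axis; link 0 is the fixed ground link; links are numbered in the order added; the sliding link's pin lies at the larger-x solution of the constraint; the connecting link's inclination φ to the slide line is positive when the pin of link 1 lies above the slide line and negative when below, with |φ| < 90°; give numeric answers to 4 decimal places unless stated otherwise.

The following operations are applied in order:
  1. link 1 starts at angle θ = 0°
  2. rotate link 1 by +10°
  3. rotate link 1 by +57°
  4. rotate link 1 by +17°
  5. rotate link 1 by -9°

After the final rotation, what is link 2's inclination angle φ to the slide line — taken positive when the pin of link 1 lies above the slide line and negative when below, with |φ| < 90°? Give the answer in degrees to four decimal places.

geometry: r = 11 mm, L = 88 mm, e = 6 mm; θ starts at 0°
rotate link 1 by +10°: θ ← 0° +10° = 10°
rotate link 1 by +57°: θ ← 10° +57° = 67°
rotate link 1 by +17°: θ ← 67° +17° = 84°
rotate link 1 by -9°: θ ← 84° -9° = 75°
h = r sin θ − e = 10.625184 − 6 = 4.625184
sin φ = h / L = 4.625184 / 88 = 0.05255891
φ = arcsin(0.05255891) = 3.012792°

3.0128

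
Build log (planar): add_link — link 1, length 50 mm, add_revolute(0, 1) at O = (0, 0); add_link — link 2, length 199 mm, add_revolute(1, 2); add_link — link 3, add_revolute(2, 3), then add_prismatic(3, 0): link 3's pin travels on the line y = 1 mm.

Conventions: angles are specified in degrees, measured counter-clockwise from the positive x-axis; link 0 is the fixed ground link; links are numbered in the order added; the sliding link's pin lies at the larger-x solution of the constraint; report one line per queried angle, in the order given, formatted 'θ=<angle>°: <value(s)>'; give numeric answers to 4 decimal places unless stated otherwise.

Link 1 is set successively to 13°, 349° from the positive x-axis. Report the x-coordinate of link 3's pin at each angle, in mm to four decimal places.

geometry: r = 50 mm, L = 199 mm, e = 1 mm
θ=13°: crank pin P = (r cos θ, r sin θ) = (48.718503, 11.247553)
θ=13°: h = r sin θ − e = 11.247553 − 1 = 10.247553
θ=13°: x = r cos θ + √(L² − h²) = 48.718503 + 198.735975 = 247.454478
θ=349°: crank pin P = (r cos θ, r sin θ) = (49.081359, -9.540450)
θ=349°: h = r sin θ − e = -9.540450 − 1 = -10.540450
θ=349°: x = r cos θ + √(L² − h²) = 49.081359 + 198.720655 = 247.802015

θ=13°: 247.4545
θ=349°: 247.8020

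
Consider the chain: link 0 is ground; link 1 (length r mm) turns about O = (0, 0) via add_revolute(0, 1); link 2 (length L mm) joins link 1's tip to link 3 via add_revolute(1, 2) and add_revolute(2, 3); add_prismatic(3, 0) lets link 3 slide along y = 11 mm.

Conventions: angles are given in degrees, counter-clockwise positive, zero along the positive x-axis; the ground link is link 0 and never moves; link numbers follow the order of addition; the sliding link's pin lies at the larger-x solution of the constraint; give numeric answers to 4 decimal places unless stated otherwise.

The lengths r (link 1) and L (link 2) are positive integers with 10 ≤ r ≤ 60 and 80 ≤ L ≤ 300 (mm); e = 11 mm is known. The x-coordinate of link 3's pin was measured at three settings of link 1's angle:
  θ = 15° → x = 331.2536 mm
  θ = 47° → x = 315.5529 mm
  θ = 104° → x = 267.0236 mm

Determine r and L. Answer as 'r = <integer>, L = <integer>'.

constraint per measurement: (x − r cos θ)² + (r sin θ − e)² = L²
subtracting the θ₁ and θ₂ equations cancels the r² and L² terms:
r = (x₁² − x₂²) / (2[(x₁cos θ₁ + e sin θ₁) − (x₂cos θ₂ + e sin θ₂)]) = 51.0000 → r = 51
L² = (x₁ − r cos θ₁)² + (r sin θ₁ − e)² = 79523.9790 → L = 282.0000 → L = 282
check at θ₃=104°: x = 267.0236 (printed 267.0236) ✓

r = 51, L = 282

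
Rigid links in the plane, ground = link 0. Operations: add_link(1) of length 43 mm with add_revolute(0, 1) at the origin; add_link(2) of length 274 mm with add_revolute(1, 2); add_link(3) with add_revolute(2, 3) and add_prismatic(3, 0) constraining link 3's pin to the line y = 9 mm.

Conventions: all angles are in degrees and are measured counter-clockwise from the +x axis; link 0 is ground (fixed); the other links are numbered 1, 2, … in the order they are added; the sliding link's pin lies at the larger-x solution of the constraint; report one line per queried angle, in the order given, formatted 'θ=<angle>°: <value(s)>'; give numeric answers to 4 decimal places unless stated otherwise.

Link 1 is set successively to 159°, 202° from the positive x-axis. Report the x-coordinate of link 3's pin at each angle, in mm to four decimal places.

geometry: r = 43 mm, L = 274 mm, e = 9 mm
θ=159°: crank pin P = (r cos θ, r sin θ) = (-40.143958, 15.409822)
θ=159°: h = r sin θ − e = 15.409822 − 9 = 6.409822
θ=159°: x = r cos θ + √(L² − h²) = -40.143958 + 273.925016 = 233.781057
θ=202°: crank pin P = (r cos θ, r sin θ) = (-39.868906, -16.108084)
θ=202°: h = r sin θ − e = -16.108084 − 9 = -25.108084
θ=202°: x = r cos θ + √(L² − h²) = -39.868906 + 272.847181 = 232.978275

θ=159°: 233.7811
θ=202°: 232.9783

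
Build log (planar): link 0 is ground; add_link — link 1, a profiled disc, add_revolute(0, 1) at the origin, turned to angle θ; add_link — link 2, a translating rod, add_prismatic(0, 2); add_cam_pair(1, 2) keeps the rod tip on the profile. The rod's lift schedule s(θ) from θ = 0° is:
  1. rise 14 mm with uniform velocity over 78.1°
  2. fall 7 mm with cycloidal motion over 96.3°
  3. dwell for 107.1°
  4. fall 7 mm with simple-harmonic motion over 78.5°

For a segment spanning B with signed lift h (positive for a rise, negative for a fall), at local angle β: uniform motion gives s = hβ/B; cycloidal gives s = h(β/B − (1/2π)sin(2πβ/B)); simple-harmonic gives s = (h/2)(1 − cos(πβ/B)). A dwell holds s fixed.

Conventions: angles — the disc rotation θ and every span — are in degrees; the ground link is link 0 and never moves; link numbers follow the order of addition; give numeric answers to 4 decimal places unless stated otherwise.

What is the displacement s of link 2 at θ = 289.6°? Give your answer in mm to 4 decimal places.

seg 1 [0°–78.1°] uniform, h=14: full span → s += 14 → s = 14.0000
seg 2 [78.1°–174.4°] cycloidal, h=-7: full span → s += -7 → s = 7.0000
seg 3 [174.4°–281.5°] dwell: s stays 7.0000
seg 4 [281.5°–360°] simple-harmonic, h=-7: θ=289.6° here. β=8.1, B=78.5. -7/2·(1 − cos(π·0.1032)) = -0.1823 → s = 6.8177

6.8177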